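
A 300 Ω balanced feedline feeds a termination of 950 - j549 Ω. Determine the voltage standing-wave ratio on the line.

Γ = (Z_L − Z_0)/(Z_L + Z_0) = (650 − j549)/(1250 − j549)
|Γ| = 851/1370 = 0.623
VSWR = (1 + |Γ|)/(1 − |Γ|) = 1.62/0.377

VSWR ≈ 4.31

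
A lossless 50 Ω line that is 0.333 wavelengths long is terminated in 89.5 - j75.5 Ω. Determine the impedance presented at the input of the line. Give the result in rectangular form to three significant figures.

βl = 2π × 0.333 = 120°
tan(βl) = tan(120°) = -1.74
Z_in = Z_0·(Z_L + jZ_0·tanβl)/(Z_0 + jZ_L·tanβl)
     = 50·(89.5 − j163)/(-81.4 − j156)

Z_in ≈ 29.2 + j44 Ω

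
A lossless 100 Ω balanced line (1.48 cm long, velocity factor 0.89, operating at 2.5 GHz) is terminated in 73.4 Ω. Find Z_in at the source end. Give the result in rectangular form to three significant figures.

Z_in ≈ 101 + j31.1 Ω

λ = v/f = 0.89·c / 2.5 GHz = 0.107 m
βl = 2π·l/λ = 2π × 0.139 = 49.9°
tan(βl) = tan(49.9°) = 1.19
Z_in = Z_0·(Z_L + jZ_0·tanβl)/(Z_0 + jZ_L·tanβl)
     = 100·(73.4 + j119)/(100 + j87.1)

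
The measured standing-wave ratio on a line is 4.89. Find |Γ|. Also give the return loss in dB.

|Γ| = (S − 1)/(S + 1) = (4.89 − 1)/(4.89 + 1) = 3.89/5.89
RL = −20·log₁₀|Γ| = −20·log₁₀(0.66)

|Γ| ≈ 0.66; return loss ≈ 3.6 dB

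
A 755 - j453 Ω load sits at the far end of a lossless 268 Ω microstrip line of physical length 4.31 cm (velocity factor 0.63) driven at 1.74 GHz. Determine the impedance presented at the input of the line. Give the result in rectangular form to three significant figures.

Z_in ≈ 256 + j387 Ω

λ = v/f = 0.63·c / 1.74 GHz = 0.109 m
βl = 2π·l/λ = 2π × 0.397 = 143°
tan(βl) = tan(143°) = -0.758
Z_in = Z_0·(Z_L + jZ_0·tanβl)/(Z_0 + jZ_L·tanβl)
     = 268·(755 − j656)/(-75.3 − j572)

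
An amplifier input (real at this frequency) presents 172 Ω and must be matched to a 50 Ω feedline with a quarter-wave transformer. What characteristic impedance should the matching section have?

Z_qwt = √(Z_0·R_L) = √(50 × 172) = √8600

Z_qwt ≈ 92.7 Ω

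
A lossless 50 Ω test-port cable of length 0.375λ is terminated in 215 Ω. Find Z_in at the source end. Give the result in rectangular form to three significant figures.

βl = 2π × 0.375 = 135°
tan(βl) = tan(135°) = -1
Z_in = Z_0·(Z_L + jZ_0·tanβl)/(Z_0 + jZ_L·tanβl)
     = 50·(215 − j50)/(50 − j215)

Z_in ≈ 22.1 + j44.9 Ω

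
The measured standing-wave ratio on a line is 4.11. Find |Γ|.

|Γ| ≈ 0.609

|Γ| = (S − 1)/(S + 1) = (4.11 − 1)/(4.11 + 1) = 3.11/5.11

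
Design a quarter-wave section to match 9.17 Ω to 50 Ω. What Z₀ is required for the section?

Z_qwt ≈ 21.4 Ω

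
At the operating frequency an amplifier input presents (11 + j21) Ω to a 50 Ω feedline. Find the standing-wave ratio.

Γ = (Z_L − Z_0)/(Z_L + Z_0) = (-39 + j21)/(61 + j21)
|Γ| = 44.3/64.5 = 0.687
VSWR = (1 + |Γ|)/(1 − |Γ|) = 1.69/0.313

VSWR ≈ 5.38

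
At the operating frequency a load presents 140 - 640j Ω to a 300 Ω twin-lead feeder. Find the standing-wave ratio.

Γ = (Z_L − Z_0)/(Z_L + Z_0) = (-160 − j640)/(440 − j640)
|Γ| = 660/777 = 0.849
VSWR = (1 + |Γ|)/(1 − |Γ|) = 1.85/0.151

VSWR ≈ 12.3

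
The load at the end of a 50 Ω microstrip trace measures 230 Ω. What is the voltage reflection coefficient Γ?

Γ = 0.643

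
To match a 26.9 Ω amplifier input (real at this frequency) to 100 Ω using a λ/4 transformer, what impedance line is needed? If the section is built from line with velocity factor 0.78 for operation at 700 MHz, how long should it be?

Z_qwt ≈ 51.9 Ω; length ≈ 8.36 cm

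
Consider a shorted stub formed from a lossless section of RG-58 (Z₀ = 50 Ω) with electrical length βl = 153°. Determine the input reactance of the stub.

tan(βl) = -0.51
For a shorted stub, Z_in = jZ_0·tan(βl)

X_in ≈ -25.5 Ω (capacitive)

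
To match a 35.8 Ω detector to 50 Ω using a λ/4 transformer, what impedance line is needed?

Z_qwt ≈ 42.3 Ω

Z_qwt = √(Z_0·R_L) = √(50 × 35.8) = √1790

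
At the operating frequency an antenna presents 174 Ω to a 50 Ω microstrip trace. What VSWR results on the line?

VSWR ≈ 3.48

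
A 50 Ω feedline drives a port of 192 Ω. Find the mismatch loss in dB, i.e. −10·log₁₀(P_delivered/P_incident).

mismatch loss ≈ 1.83 dB

Γ = (192 − 50)/(192 + 50) = 0.587
|Γ|² = 0.344, so P_del/P_inc = 1 − |Γ|² = 0.656
ML = −10·log₁₀(1 − |Γ|²)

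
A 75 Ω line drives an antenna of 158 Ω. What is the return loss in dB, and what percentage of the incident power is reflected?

RL ≈ 8.97 dB; 12.7% of incident power reflected

Γ = (158 − 75)/(158 + 75) = 0.356
RL = −20·log₁₀(0.356) = 8.97 dB
P_refl/P_inc = |Γ|² = 0.127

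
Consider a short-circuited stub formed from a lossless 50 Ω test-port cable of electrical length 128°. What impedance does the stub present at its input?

tan(βl) = -1.28
For a short-circuited stub, Z_in = jZ_0·tan(βl)

Z_in ≈ −j64 Ω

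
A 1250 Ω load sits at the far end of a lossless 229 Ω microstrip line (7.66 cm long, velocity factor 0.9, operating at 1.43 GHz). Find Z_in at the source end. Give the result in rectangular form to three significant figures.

Z_in ≈ 125 + j306 Ω

λ = v/f = 0.9·c / 1.43 GHz = 0.189 m
βl = 2π·l/λ = 2π × 0.406 = 146°
tan(βl) = tan(146°) = -0.673
Z_in = Z_0·(Z_L + jZ_0·tanβl)/(Z_0 + jZ_L·tanβl)
     = 229·(1250 − j154)/(229 − j842)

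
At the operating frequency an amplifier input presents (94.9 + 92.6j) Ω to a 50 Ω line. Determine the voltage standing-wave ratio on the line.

VSWR ≈ 3.98

Γ = (Z_L − Z_0)/(Z_L + Z_0) = (44.9 + j92.6)/(144.9 + j92.6)
|Γ| = 103/172 = 0.598
VSWR = (1 + |Γ|)/(1 − |Γ|) = 1.6/0.402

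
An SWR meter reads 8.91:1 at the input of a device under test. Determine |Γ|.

|Γ| ≈ 0.798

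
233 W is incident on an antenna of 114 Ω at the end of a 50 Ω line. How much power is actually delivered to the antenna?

P_delivered ≈ 198 W

Γ = (114 − 50)/(114 + 50) = 0.39
|Γ|² = 0.152
P_refl = |Γ|²·P_inc = 35.5 W, P_del = (1 − |Γ|²)·P_inc = 198 W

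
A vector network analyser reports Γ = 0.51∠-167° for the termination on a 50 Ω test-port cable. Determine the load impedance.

Z_L = Z_0·(1 + Γ)/(1 − Γ) = 50·(0.503 − j0.115)/(1.5 + j0.115)

Z_L ≈ 16.4 − j5.09 Ω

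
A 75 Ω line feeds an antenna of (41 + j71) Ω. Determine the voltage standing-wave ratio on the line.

Γ = (Z_L − Z_0)/(Z_L + Z_0) = (-34 + j71)/(116 + j71)
|Γ| = 78.7/136 = 0.579
VSWR = (1 + |Γ|)/(1 − |Γ|) = 1.58/0.421

VSWR ≈ 3.75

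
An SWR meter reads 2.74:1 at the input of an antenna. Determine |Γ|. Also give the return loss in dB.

|Γ| = (S − 1)/(S + 1) = (2.74 − 1)/(2.74 + 1) = 1.74/3.74
RL = −20·log₁₀|Γ| = −20·log₁₀(0.465)

|Γ| ≈ 0.465; return loss ≈ 6.65 dB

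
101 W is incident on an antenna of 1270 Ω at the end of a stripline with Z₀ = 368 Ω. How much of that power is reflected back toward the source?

Γ = (1270 − 368)/(1270 + 368) = 0.551
|Γ|² = 0.303
P_refl = |Γ|²·P_inc = 30.6 W, P_del = (1 − |Γ|²)·P_inc = 70.4 W

P_reflected ≈ 30.6 W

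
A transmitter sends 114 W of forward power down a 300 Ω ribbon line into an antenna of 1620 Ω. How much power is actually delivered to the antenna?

Γ = (1620 − 300)/(1620 + 300) = 0.688
|Γ|² = 0.473
P_refl = |Γ|²·P_inc = 53.9 W, P_del = (1 − |Γ|²)·P_inc = 60.1 W

P_delivered ≈ 60.1 W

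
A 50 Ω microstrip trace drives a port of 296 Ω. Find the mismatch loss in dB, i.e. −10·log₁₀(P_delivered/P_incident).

mismatch loss ≈ 3.06 dB

Γ = (296 − 50)/(296 + 50) = 0.711
|Γ|² = 0.505, so P_del/P_inc = 1 − |Γ|² = 0.495
ML = −10·log₁₀(1 − |Γ|²)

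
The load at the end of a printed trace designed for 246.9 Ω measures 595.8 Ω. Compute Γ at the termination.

Γ = 0.414

Γ = (Z_L − Z_0)/(Z_L + Z_0) = (595.8 − 246.9)/(595.8 + 246.9) = 348.9/842.7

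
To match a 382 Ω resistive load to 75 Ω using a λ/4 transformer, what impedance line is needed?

Z_qwt ≈ 169 Ω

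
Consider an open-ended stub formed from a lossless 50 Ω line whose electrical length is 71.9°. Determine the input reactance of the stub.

tan(βl) = 3.06
For an open-ended stub, Z_in = −jZ_0·cot(βl) = −jZ_0/tan(βl)

X_in ≈ -16.3 Ω (capacitive)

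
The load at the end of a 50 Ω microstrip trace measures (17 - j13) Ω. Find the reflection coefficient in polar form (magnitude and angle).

Γ = (Z_L − Z_0)/(Z_L + Z_0) = (-33 − j13)/(67 − j13)
|Γ| = 35.5/68.2 = 0.52

Γ ≈ 0.52 ∠ -148°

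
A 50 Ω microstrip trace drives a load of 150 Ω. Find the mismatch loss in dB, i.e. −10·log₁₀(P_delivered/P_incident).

mismatch loss ≈ 1.25 dB

Γ = (150 − 50)/(150 + 50) = 0.5
|Γ|² = 0.25, so P_del/P_inc = 1 − |Γ|² = 0.75
ML = −10·log₁₀(1 − |Γ|²)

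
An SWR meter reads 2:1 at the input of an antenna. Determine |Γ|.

|Γ| = (S − 1)/(S + 1) = (2 − 1)/(2 + 1) = 1/3

|Γ| ≈ 0.333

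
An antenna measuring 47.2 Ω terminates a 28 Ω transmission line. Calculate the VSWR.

VSWR ≈ 1.69

Γ = (47.2 − 28)/(47.2 + 28) = 0.255
VSWR = (1 + 0.255)/(1 − 0.255)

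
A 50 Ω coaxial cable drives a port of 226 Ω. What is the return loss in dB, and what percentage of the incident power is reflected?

Γ = (226 − 50)/(226 + 50) = 0.638
RL = −20·log₁₀(0.638) = 3.91 dB
P_refl/P_inc = |Γ|² = 0.407

RL ≈ 3.91 dB; 40.7% of incident power reflected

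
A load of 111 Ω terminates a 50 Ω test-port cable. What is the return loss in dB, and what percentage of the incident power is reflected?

Γ = (111 − 50)/(111 + 50) = 0.379
RL = −20·log₁₀(0.379) = 8.43 dB
P_refl/P_inc = |Γ|² = 0.144

RL ≈ 8.43 dB; 14.4% of incident power reflected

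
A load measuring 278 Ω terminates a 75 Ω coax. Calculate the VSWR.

VSWR ≈ 3.71

Γ = (278 − 75)/(278 + 75) = 0.575
VSWR = (1 + 0.575)/(1 − 0.575)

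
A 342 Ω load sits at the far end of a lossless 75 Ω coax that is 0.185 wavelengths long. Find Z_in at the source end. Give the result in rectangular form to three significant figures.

βl = 2π × 0.185 = 66.6°
tan(βl) = tan(66.6°) = 2.31
Z_in = Z_0·(Z_L + jZ_0·tanβl)/(Z_0 + jZ_L·tanβl)
     = 75·(342 + j173)/(75 + j790)

Z_in ≈ 19.4 − j30.6 Ω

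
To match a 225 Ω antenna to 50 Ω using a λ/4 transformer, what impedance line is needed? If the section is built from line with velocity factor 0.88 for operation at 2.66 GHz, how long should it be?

Z_qwt ≈ 106 Ω; length ≈ 2.48 cm

Z_qwt = √(Z_0·R_L) = √(50 × 225) = √11250
λ = 0.88·c/f = 0.0992 m, so l = λ/4 = 0.0248 m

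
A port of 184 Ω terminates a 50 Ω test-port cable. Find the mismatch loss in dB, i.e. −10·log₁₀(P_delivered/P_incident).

mismatch loss ≈ 1.73 dB

Γ = (184 − 50)/(184 + 50) = 0.573
|Γ|² = 0.328, so P_del/P_inc = 1 − |Γ|² = 0.672
ML = −10·log₁₀(1 − |Γ|²)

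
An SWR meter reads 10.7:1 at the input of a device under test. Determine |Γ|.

|Γ| ≈ 0.829

|Γ| = (S − 1)/(S + 1) = (10.7 − 1)/(10.7 + 1) = 9.7/11.7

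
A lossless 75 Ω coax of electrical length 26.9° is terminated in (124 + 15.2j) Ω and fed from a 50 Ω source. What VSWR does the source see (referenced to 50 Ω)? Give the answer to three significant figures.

VSWR ≈ 2.4

tan(βl) = 0.507
Z_in = Z_0·(Z_L + jZ_0·tanβl)/(Z_0 + jZ_L·tanβl) = 103 − j37.3 Ω
Γ_s = (Z_in − Z_s)/(Z_in + Z_s) = (53.4 − j37.3)/(153 − j37.3), |Γ_s| = 0.412
VSWR = (1 + |Γ_s|)/(1 − |Γ_s|)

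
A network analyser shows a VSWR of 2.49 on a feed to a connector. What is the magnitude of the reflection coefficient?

|Γ| = (S − 1)/(S + 1) = (2.49 − 1)/(2.49 + 1) = 1.49/3.49

|Γ| ≈ 0.427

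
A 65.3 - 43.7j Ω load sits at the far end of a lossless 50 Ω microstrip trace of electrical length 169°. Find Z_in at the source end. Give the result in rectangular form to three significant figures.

Z_in ≈ 89.9 − j36.8 Ω

tan(βl) = tan(169°) = -0.194
Z_in = Z_0·(Z_L + jZ_0·tanβl)/(Z_0 + jZ_L·tanβl)
     = 50·(65.3 − j53.4)/(41.5 − j12.7)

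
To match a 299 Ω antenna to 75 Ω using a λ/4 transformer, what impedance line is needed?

Z_qwt = √(Z_0·R_L) = √(75 × 299) = √22420

Z_qwt ≈ 150 Ω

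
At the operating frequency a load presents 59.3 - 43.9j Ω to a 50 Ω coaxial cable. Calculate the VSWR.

Γ = (Z_L − Z_0)/(Z_L + Z_0) = (9.3 − j43.9)/(109.3 − j43.9)
|Γ| = 44.9/118 = 0.381
VSWR = (1 + |Γ|)/(1 − |Γ|) = 1.38/0.619

VSWR ≈ 2.23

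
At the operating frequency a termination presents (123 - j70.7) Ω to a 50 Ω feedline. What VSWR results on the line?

Γ = (Z_L − Z_0)/(Z_L + Z_0) = (73 − j70.7)/(173 − j70.7)
|Γ| = 102/187 = 0.544
VSWR = (1 + |Γ|)/(1 − |Γ|) = 1.54/0.456

VSWR ≈ 3.38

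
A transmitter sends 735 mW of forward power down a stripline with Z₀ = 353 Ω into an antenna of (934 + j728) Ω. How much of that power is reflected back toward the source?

P_reflected ≈ 292 mW

|Γ| = |(581 + j728)/(1287 + j728)| = 0.63
|Γ|² = 0.397
P_refl = |Γ|²·P_inc = 292 mW, P_del = (1 − |Γ|²)·P_inc = 443 mW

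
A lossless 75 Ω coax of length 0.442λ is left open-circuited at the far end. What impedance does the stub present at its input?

Z_in ≈ +j197 Ω

βl = 2π × 0.442 = 159°
tan(βl) = -0.381
For an open-circuited stub, Z_in = −jZ_0·cot(βl) = −jZ_0/tan(βl)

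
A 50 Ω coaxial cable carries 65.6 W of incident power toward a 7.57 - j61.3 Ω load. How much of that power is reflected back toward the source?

|Γ| = |(-42.43 − j61.3)/(57.57 − j61.3)| = 0.887
|Γ|² = 0.786
P_refl = |Γ|²·P_inc = 51.6 W, P_del = (1 − |Γ|²)·P_inc = 14 W

P_reflected ≈ 51.6 W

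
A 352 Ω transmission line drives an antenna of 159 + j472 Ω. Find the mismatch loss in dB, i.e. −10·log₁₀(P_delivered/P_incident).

mismatch loss ≈ 3.35 dB

Γ = (-193 + j472)/(511 + j472), |Γ| = 0.733
|Γ|² = 0.537, so P_del/P_inc = 1 − |Γ|² = 0.463
ML = −10·log₁₀(1 − |Γ|²)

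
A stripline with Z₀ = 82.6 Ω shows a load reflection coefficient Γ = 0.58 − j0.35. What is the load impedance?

Z_L ≈ 150 − j193 Ω

Z_L = Z_0·(1 + Γ)/(1 − Γ) = 82.6·(1.58 − j0.35)/(0.42 + j0.35)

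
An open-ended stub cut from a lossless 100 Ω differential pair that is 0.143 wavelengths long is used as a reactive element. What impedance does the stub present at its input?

βl = 2π × 0.143 = 51.5°
tan(βl) = 1.26
For an open-ended stub, Z_in = −jZ_0·cot(βl) = −jZ_0/tan(βl)

Z_in ≈ −j79.6 Ω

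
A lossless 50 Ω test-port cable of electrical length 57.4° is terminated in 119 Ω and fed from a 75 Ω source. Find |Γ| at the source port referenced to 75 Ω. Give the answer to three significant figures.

tan(βl) = 1.56
Z_in = Z_0·(Z_L + jZ_0·tanβl)/(Z_0 + jZ_L·tanβl) = 27.6 − j24.6 Ω
Γ_s = (Z_in − Z_s)/(Z_in + Z_s) = (-47.4 − j24.6)/(103 − j24.6), |Γ_s| = 0.506

|Γ| ≈ 0.506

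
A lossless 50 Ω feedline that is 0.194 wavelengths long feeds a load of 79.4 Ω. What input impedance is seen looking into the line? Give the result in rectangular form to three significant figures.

Z_in ≈ 33.9 − j10.5 Ω

βl = 2π × 0.194 = 69.8°
tan(βl) = tan(69.8°) = 2.72
Z_in = Z_0·(Z_L + jZ_0·tanβl)/(Z_0 + jZ_L·tanβl)
     = 50·(79.4 + j136)/(50 + j216)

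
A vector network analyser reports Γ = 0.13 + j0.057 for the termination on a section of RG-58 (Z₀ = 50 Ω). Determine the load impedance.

Z_L ≈ 64.5 + j7.5 Ω

Z_L = Z_0·(1 + Γ)/(1 − Γ) = 50·(1.13 + j0.057)/(0.87 − j0.057)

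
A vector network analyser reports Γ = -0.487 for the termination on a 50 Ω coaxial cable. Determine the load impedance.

Z_L = Z_0·(1 + Γ)/(1 − Γ) = 50·(0.513)/(1.49)

Z_L ≈ 17.2 Ω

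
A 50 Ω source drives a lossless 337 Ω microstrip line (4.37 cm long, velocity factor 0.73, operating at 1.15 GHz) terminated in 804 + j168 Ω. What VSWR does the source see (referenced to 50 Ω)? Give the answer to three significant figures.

VSWR ≈ 3.48

λ = v/f = 0.73·c / 1.15 GHz = 0.19 m
βl = 2π·l/λ = 2π × 0.229 = 82.6°
tan(βl) = 7.71
Z_in = Z_0·(Z_L + jZ_0·tanβl)/(Z_0 + jZ_L·tanβl) = 140 − j65.4 Ω
Γ_s = (Z_in − Z_s)/(Z_in + Z_s) = (90.3 − j65.4)/(190 − j65.4), |Γ_s| = 0.554
VSWR = (1 + |Γ_s|)/(1 − |Γ_s|)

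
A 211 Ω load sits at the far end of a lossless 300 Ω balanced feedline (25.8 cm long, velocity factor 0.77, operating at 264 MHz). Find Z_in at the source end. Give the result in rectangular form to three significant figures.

λ = v/f = 0.77·c / 264 MHz = 0.875 m
βl = 2π·l/λ = 2π × 0.295 = 106°
tan(βl) = tan(106°) = -3.45
Z_in = Z_0·(Z_L + jZ_0·tanβl)/(Z_0 + jZ_L·tanβl)
     = 300·(211 − j1040)/(300 − j729)

Z_in ≈ 395 − j75.9 Ω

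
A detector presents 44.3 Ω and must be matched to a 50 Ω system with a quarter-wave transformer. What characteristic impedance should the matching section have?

Z_qwt = √(Z_0·R_L) = √(50 × 44.3) = √2215

Z_qwt ≈ 47.1 Ω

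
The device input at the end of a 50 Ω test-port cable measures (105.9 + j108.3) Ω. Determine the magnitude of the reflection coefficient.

|Γ| ≈ 0.642

Γ = (Z_L − Z_0)/(Z_L + Z_0) = (55.9 + j108.3)/(155.9 + j108.3)
|Γ| = 122/190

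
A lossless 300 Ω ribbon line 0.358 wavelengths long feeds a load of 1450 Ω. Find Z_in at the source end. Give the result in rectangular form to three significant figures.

Z_in ≈ 99.7 + j225 Ω

βl = 2π × 0.358 = 129°
tan(βl) = tan(129°) = -1.24
Z_in = Z_0·(Z_L + jZ_0·tanβl)/(Z_0 + jZ_L·tanβl)
     = 300·(1450 − j372)/(300 − j1800)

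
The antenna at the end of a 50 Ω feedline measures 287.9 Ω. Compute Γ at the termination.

Γ = (Z_L − Z_0)/(Z_L + Z_0) = (287.9 − 50)/(287.9 + 50) = 237.9/337.9

Γ = 0.704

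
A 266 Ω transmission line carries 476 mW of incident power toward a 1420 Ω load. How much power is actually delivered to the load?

Γ = (1420 − 266)/(1420 + 266) = 0.684
|Γ|² = 0.468
P_refl = |Γ|²·P_inc = 223 mW, P_del = (1 − |Γ|²)·P_inc = 253 mW

P_delivered ≈ 253 mW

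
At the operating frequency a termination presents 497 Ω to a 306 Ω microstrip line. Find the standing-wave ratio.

Γ = (497 − 306)/(497 + 306) = 0.238
VSWR = (1 + 0.238)/(1 − 0.238)

VSWR ≈ 1.62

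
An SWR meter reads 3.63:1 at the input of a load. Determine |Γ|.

|Γ| ≈ 0.568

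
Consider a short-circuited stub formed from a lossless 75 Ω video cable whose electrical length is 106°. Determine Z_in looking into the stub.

tan(βl) = -3.49
For a short-circuited stub, Z_in = jZ_0·tan(βl)

Z_in ≈ −j262 Ω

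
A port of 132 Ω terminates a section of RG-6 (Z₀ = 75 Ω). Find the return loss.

RL ≈ 11.2 dB

Γ = (132 − 75)/(132 + 75) = 0.275
RL = −20·log₁₀|Γ| = −20·log₁₀(0.275)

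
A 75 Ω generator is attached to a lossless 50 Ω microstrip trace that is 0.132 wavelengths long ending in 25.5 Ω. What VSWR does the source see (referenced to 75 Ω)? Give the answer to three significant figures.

VSWR ≈ 2.16

βl = 2π × 0.132 = 47.5°
tan(βl) = 1.09
Z_in = Z_0·(Z_L + jZ_0·tanβl)/(Z_0 + jZ_L·tanβl) = 42.7 + j30.8 Ω
Γ_s = (Z_in − Z_s)/(Z_in + Z_s) = (-32.3 + j30.8)/(118 + j30.8), |Γ_s| = 0.367
VSWR = (1 + |Γ_s|)/(1 − |Γ_s|)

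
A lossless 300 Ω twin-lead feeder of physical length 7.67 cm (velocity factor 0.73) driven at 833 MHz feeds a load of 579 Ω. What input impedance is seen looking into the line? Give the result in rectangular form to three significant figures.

Z_in ≈ 163 + j57.8 Ω

λ = v/f = 0.73·c / 833 MHz = 0.263 m
βl = 2π·l/λ = 2π × 0.292 = 105°
tan(βl) = tan(105°) = -3.73
Z_in = Z_0·(Z_L + jZ_0·tanβl)/(Z_0 + jZ_L·tanβl)
     = 300·(579 − j1120)/(300 − j2160)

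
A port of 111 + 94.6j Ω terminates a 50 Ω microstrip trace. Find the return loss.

Γ = (61 + j94.6)/(161 + j94.6), |Γ| = 0.603
RL = −20·log₁₀|Γ| = −20·log₁₀(0.603)

RL ≈ 4.4 dB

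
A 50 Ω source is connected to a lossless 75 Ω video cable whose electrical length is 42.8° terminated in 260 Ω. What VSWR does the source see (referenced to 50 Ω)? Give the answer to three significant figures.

VSWR ≈ 3.91

tan(βl) = 0.926
Z_in = Z_0·(Z_L + jZ_0·tanβl)/(Z_0 + jZ_L·tanβl) = 42.7 − j67.7 Ω
Γ_s = (Z_in − Z_s)/(Z_in + Z_s) = (-7.28 − j67.7)/(92.7 − j67.7), |Γ_s| = 0.593
VSWR = (1 + |Γ_s|)/(1 − |Γ_s|)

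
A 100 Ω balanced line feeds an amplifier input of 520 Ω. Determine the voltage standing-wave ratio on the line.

For a purely resistive load, VSWR = R_L/Z_0 or Z_0/R_L (whichever > 1) = 520/100

VSWR ≈ 5.2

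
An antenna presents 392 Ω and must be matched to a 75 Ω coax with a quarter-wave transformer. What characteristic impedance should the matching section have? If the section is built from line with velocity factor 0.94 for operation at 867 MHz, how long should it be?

Z_qwt ≈ 171 Ω; length ≈ 8.13 cm

Z_qwt = √(Z_0·R_L) = √(75 × 392) = √29400
λ = 0.94·c/f = 0.325 m, so l = λ/4 = 0.0813 m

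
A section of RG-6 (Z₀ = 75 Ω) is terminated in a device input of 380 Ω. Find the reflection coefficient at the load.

Γ = 0.67

Γ = (Z_L − Z_0)/(Z_L + Z_0) = (380 − 75)/(380 + 75) = 305/455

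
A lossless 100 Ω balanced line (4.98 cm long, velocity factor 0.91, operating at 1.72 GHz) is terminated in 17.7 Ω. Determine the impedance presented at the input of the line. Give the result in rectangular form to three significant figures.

λ = v/f = 0.91·c / 1.72 GHz = 0.159 m
βl = 2π·l/λ = 2π × 0.314 = 113°
tan(βl) = tan(113°) = -2.36
Z_in = Z_0·(Z_L + jZ_0·tanβl)/(Z_0 + jZ_L·tanβl)
     = 100·(17.7 − j236)/(100 − j41.8)

Z_in ≈ 99.1 − j195 Ω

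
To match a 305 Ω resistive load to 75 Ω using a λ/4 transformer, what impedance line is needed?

Z_qwt = √(Z_0·R_L) = √(75 × 305) = √22880

Z_qwt ≈ 151 Ω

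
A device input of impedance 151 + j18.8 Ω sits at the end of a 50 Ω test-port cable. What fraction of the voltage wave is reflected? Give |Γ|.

|Γ| ≈ 0.509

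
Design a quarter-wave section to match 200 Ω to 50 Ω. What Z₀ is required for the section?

Z_qwt ≈ 100 Ω

Z_qwt = √(Z_0·R_L) = √(50 × 200) = √10000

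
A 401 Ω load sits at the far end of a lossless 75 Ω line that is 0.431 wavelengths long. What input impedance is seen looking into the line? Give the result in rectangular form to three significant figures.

βl = 2π × 0.431 = 155°
tan(βl) = tan(155°) = -0.463
Z_in = Z_0·(Z_L + jZ_0·tanβl)/(Z_0 + jZ_L·tanβl)
     = 75·(401 − j34.7)/(75 − j186)

Z_in ≈ 68.3 + j134 Ω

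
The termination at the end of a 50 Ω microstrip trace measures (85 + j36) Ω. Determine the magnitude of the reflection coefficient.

|Γ| ≈ 0.359

Γ = (Z_L − Z_0)/(Z_L + Z_0) = (35 + j36)/(135 + j36)
|Γ| = 50.2/140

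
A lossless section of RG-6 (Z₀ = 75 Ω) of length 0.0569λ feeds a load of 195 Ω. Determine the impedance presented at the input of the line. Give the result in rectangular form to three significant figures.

Z_in ≈ 114 − j83 Ω

βl = 2π × 0.0569 = 20.5°
tan(βl) = tan(20.5°) = 0.374
Z_in = Z_0·(Z_L + jZ_0·tanβl)/(Z_0 + jZ_L·tanβl)
     = 75·(195 + j28)/(75 + j72.8)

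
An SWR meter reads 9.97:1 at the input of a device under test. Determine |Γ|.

|Γ| ≈ 0.818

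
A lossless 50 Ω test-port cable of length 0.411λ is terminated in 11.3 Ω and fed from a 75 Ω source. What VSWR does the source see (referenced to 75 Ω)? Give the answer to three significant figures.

βl = 2π × 0.411 = 148°
tan(βl) = -0.626
Z_in = Z_0·(Z_L + jZ_0·tanβl)/(Z_0 + jZ_L·tanβl) = 15.4 − j29.1 Ω
Γ_s = (Z_in − Z_s)/(Z_in + Z_s) = (-59.6 − j29.1)/(90.4 − j29.1), |Γ_s| = 0.698
VSWR = (1 + |Γ_s|)/(1 − |Γ_s|)

VSWR ≈ 5.63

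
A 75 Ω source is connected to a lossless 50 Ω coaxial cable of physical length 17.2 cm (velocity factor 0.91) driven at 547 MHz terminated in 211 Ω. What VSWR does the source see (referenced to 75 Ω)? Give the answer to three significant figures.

VSWR ≈ 5.26

λ = v/f = 0.91·c / 547 MHz = 0.499 m
βl = 2π·l/λ = 2π × 0.345 = 124°
tan(βl) = -1.48
Z_in = Z_0·(Z_L + jZ_0·tanβl)/(Z_0 + jZ_L·tanβl) = 16.8 + j31.1 Ω
Γ_s = (Z_in − Z_s)/(Z_in + Z_s) = (-58.2 + j31.1)/(91.8 + j31.1), |Γ_s| = 0.68
VSWR = (1 + |Γ_s|)/(1 − |Γ_s|)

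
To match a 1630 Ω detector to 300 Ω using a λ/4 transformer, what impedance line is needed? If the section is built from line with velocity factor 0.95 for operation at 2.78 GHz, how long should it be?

Z_qwt ≈ 699 Ω; length ≈ 2.56 cm

Z_qwt = √(Z_0·R_L) = √(300 × 1630) = √489000
λ = 0.95·c/f = 0.103 m, so l = λ/4 = 0.0256 m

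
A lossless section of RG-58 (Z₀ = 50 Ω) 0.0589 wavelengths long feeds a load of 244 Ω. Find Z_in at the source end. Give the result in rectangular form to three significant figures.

Z_in ≈ 61.2 − j96.5 Ω

βl = 2π × 0.0589 = 21.2°
tan(βl) = tan(21.2°) = 0.388
Z_in = Z_0·(Z_L + jZ_0·tanβl)/(Z_0 + jZ_L·tanβl)
     = 50·(244 + j19.4)/(50 + j94.7)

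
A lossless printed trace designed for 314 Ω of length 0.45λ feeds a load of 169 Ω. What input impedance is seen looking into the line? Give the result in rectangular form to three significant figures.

βl = 2π × 0.45 = 162°
tan(βl) = tan(162°) = -0.325
Z_in = Z_0·(Z_L + jZ_0·tanβl)/(Z_0 + jZ_L·tanβl)
     = 314·(169 − j102)/(314 − j54.9)

Z_in ≈ 181 − j70.3 Ω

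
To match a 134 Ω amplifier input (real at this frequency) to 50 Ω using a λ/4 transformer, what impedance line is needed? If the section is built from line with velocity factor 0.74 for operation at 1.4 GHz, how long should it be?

Z_qwt ≈ 81.9 Ω; length ≈ 3.96 cm

Z_qwt = √(Z_0·R_L) = √(50 × 134) = √6700
λ = 0.74·c/f = 0.159 m, so l = λ/4 = 0.0396 m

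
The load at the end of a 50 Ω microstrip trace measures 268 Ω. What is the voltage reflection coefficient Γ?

Γ = 0.686

Γ = (Z_L − Z_0)/(Z_L + Z_0) = (268 − 50)/(268 + 50) = 218/318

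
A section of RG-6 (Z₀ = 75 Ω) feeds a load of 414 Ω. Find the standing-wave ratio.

VSWR ≈ 5.52

Γ = (414 − 75)/(414 + 75) = 0.693
VSWR = (1 + 0.693)/(1 − 0.693)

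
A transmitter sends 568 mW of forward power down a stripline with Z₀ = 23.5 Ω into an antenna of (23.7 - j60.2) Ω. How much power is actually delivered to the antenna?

|Γ| = |(0.2 − j60.2)/(47.2 − j60.2)| = 0.787
|Γ|² = 0.619
P_refl = |Γ|²·P_inc = 352 mW, P_del = (1 − |Γ|²)·P_inc = 216 mW

P_delivered ≈ 216 mW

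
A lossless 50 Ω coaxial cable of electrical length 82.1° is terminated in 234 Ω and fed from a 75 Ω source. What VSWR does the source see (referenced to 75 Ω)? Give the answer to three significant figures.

VSWR ≈ 6.95

tan(βl) = 7.21
Z_in = Z_0·(Z_L + jZ_0·tanβl)/(Z_0 + jZ_L·tanβl) = 10.9 − j6.62 Ω
Γ_s = (Z_in − Z_s)/(Z_in + Z_s) = (-64.1 − j6.62)/(85.9 − j6.62), |Γ_s| = 0.748
VSWR = (1 + |Γ_s|)/(1 − |Γ_s|)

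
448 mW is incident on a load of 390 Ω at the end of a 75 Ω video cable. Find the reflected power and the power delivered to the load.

P_reflected ≈ 206 mW; P_delivered ≈ 242 mW

Γ = (390 − 75)/(390 + 75) = 0.677
|Γ|² = 0.459
P_refl = |Γ|²·P_inc = 206 mW, P_del = (1 − |Γ|²)·P_inc = 242 mW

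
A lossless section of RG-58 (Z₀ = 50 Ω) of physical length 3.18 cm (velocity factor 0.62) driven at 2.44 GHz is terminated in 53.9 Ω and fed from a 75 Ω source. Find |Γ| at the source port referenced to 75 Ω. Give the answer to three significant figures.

λ = v/f = 0.62·c / 2.44 GHz = 0.0762 m
βl = 2π·l/λ = 2π × 0.417 = 150°
tan(βl) = -0.573
Z_in = Z_0·(Z_L + jZ_0·tanβl)/(Z_0 + jZ_L·tanβl) = 51.8 + j3.36 Ω
Γ_s = (Z_in − Z_s)/(Z_in + Z_s) = (-23.2 + j3.36)/(127 + j3.36), |Γ_s| = 0.185

|Γ| ≈ 0.185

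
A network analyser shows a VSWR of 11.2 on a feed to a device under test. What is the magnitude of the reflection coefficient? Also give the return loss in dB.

|Γ| ≈ 0.836; return loss ≈ 1.56 dB

|Γ| = (S − 1)/(S + 1) = (11.2 − 1)/(11.2 + 1) = 10.2/12.2
RL = −20·log₁₀|Γ| = −20·log₁₀(0.836)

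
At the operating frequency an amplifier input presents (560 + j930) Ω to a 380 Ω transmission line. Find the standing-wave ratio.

VSWR ≈ 6.05

Γ = (Z_L − Z_0)/(Z_L + Z_0) = (180 + j930)/(940 + j930)
|Γ| = 947/1320 = 0.716
VSWR = (1 + |Γ|)/(1 − |Γ|) = 1.72/0.284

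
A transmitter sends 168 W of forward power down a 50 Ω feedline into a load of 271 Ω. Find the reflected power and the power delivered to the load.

Γ = (271 − 50)/(271 + 50) = 0.688
|Γ|² = 0.474
P_refl = |Γ|²·P_inc = 79.6 W, P_del = (1 − |Γ|²)·P_inc = 88.4 W

P_reflected ≈ 79.6 W; P_delivered ≈ 88.4 W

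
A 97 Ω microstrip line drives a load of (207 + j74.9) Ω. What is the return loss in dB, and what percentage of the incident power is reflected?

Γ = (110 + j74.9)/(304 + j74.9), |Γ| = 0.425
RL = −20·log₁₀(0.425) = 7.43 dB
P_refl/P_inc = |Γ|² = 0.181

RL ≈ 7.43 dB; 18.1% of incident power reflected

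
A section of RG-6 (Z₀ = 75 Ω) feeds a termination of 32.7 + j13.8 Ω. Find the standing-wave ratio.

Γ = (Z_L − Z_0)/(Z_L + Z_0) = (-42.3 + j13.8)/(107.7 + j13.8)
|Γ| = 44.5/109 = 0.41
VSWR = (1 + |Γ|)/(1 − |Γ|) = 1.41/0.59

VSWR ≈ 2.39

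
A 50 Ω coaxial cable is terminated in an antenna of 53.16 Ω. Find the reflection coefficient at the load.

Γ = 0.0306

Γ = (Z_L − Z_0)/(Z_L + Z_0) = (53.16 − 50)/(53.16 + 50) = 3.16/103.2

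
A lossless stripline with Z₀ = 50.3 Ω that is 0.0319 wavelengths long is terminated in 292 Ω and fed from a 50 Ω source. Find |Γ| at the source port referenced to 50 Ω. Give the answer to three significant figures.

|Γ| ≈ 0.707

βl = 2π × 0.0319 = 11.5°
tan(βl) = 0.203
Z_in = Z_0·(Z_L + jZ_0·tanβl)/(Z_0 + jZ_L·tanβl) = 127 − j140 Ω
Γ_s = (Z_in − Z_s)/(Z_in + Z_s) = (77.2 − j140)/(177 − j140), |Γ_s| = 0.707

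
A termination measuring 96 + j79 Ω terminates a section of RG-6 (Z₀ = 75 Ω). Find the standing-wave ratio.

VSWR ≈ 2.53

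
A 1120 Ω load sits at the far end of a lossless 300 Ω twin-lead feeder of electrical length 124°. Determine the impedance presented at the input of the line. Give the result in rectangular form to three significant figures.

tan(βl) = tan(124°) = -1.48
Z_in = Z_0·(Z_L + jZ_0·tanβl)/(Z_0 + jZ_L·tanβl)
     = 300·(1120 − j445)/(300 − j1660)

Z_in ≈ 113 + j182 Ω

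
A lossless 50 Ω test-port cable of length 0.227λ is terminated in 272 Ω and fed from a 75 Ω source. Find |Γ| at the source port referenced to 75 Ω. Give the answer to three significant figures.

βl = 2π × 0.227 = 81.7°
tan(βl) = 6.87
Z_in = Z_0·(Z_L + jZ_0·tanβl)/(Z_0 + jZ_L·tanβl) = 9.38 − j7.03 Ω
Γ_s = (Z_in − Z_s)/(Z_in + Z_s) = (-65.6 − j7.03)/(84.4 − j7.03), |Γ_s| = 0.779

|Γ| ≈ 0.779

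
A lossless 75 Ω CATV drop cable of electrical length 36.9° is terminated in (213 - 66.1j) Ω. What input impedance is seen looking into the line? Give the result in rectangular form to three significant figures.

tan(βl) = tan(36.9°) = 0.751
Z_in = Z_0·(Z_L + jZ_0·tanβl)/(Z_0 + jZ_L·tanβl)
     = 75·(213 − j9.79)/(125 + j160)

Z_in ≈ 45.6 − j64.4 Ω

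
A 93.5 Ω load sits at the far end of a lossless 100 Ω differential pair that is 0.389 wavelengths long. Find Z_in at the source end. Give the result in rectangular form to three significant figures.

βl = 2π × 0.389 = 140°
tan(βl) = tan(140°) = -0.838
Z_in = Z_0·(Z_L + jZ_0·tanβl)/(Z_0 + jZ_L·tanβl)
     = 100·(93.5 − j83.8)/(100 − j78.3)

Z_in ≈ 98.6 − j6.53 Ω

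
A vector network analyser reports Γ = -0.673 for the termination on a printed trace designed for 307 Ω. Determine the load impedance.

Z_L = Z_0·(1 + Γ)/(1 − Γ) = 307·(0.327)/(1.67)

Z_L ≈ 60 Ω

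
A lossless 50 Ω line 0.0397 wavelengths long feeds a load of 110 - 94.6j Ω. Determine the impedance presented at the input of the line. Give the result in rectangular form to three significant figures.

Z_in ≈ 46.7 − j72.9 Ω

βl = 2π × 0.0397 = 14.3°
tan(βl) = tan(14.3°) = 0.255
Z_in = Z_0·(Z_L + jZ_0·tanβl)/(Z_0 + jZ_L·tanβl)
     = 50·(110 − j81.9)/(74.1 + j28)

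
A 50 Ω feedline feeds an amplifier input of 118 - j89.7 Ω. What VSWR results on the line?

VSWR ≈ 3.89

Γ = (Z_L − Z_0)/(Z_L + Z_0) = (68 − j89.7)/(168 − j89.7)
|Γ| = 113/190 = 0.591
VSWR = (1 + |Γ|)/(1 − |Γ|) = 1.59/0.409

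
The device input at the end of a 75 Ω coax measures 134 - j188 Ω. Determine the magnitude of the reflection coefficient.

Γ = (Z_L − Z_0)/(Z_L + Z_0) = (59 − j188)/(209 − j188)
|Γ| = 197/281

|Γ| ≈ 0.701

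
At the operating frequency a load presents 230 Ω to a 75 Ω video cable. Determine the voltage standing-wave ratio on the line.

VSWR ≈ 3.07

Γ = (230 − 75)/(230 + 75) = 0.508
VSWR = (1 + 0.508)/(1 − 0.508)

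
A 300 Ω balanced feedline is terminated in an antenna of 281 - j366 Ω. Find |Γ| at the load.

|Γ| ≈ 0.534

Γ = (Z_L − Z_0)/(Z_L + Z_0) = (-19 − j366)/(581 − j366)
|Γ| = 366/687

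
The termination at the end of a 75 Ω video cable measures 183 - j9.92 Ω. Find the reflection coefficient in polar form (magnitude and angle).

Γ = (Z_L − Z_0)/(Z_L + Z_0) = (108 − j9.92)/(258 − j9.92)
|Γ| = 108/258 = 0.42

Γ ≈ 0.42 ∠ -3.05°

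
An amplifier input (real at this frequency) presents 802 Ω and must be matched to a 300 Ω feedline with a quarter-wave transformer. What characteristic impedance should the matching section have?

Z_qwt ≈ 491 Ω

Z_qwt = √(Z_0·R_L) = √(300 × 802) = √240600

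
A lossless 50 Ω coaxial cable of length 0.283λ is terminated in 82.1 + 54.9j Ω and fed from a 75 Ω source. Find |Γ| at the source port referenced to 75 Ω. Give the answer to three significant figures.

|Γ| ≈ 0.59

βl = 2π × 0.283 = 102°
tan(βl) = -4.75
Z_in = Z_0·(Z_L + jZ_0·tanβl)/(Z_0 + jZ_L·tanβl) = 19.4 − j4.98 Ω
Γ_s = (Z_in − Z_s)/(Z_in + Z_s) = (-55.6 − j4.98)/(94.4 − j4.98), |Γ_s| = 0.59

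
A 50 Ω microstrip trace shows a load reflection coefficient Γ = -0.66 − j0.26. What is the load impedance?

Z_L = Z_0·(1 + Γ)/(1 − Γ) = 50·(0.34 − j0.26)/(1.66 + j0.26)

Z_L ≈ 8.8 − j9.21 Ω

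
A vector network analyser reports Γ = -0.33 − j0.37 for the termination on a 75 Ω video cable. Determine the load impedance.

Z_L = Z_0·(1 + Γ)/(1 − Γ) = 75·(0.67 − j0.37)/(1.33 + j0.37)

Z_L ≈ 29.7 − j29.1 Ω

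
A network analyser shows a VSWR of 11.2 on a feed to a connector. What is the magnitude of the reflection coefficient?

|Γ| = (S − 1)/(S + 1) = (11.2 − 1)/(11.2 + 1) = 10.2/12.2

|Γ| ≈ 0.836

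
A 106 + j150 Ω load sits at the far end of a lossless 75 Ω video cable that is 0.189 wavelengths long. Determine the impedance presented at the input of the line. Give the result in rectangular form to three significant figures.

Z_in ≈ 27.1 − j60.9 Ω

βl = 2π × 0.189 = 68°
tan(βl) = tan(68°) = 2.48
Z_in = Z_0·(Z_L + jZ_0·tanβl)/(Z_0 + jZ_L·tanβl)
     = 75·(106 + j336)/(-297 + j263)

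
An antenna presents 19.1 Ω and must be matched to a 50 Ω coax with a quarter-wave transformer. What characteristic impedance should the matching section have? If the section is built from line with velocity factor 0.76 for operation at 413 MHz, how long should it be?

Z_qwt ≈ 30.9 Ω; length ≈ 13.8 cm

Z_qwt = √(Z_0·R_L) = √(50 × 19.1) = √955
λ = 0.76·c/f = 0.552 m, so l = λ/4 = 0.138 m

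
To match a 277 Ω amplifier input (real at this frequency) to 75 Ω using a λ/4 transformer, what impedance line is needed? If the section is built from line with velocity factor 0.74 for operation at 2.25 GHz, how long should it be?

Z_qwt ≈ 144 Ω; length ≈ 2.47 cm

Z_qwt = √(Z_0·R_L) = √(75 × 277) = √20780
λ = 0.74·c/f = 0.0987 m, so l = λ/4 = 0.0247 m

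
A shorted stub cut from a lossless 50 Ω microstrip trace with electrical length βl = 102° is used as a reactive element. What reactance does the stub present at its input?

tan(βl) = -4.7
For a shorted stub, Z_in = jZ_0·tan(βl)

X_in ≈ -235 Ω (capacitive)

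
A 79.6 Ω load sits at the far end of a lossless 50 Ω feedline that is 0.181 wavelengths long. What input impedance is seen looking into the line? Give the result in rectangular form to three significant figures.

Z_in ≈ 35.2 − j12.9 Ω

βl = 2π × 0.181 = 65.2°
tan(βl) = tan(65.2°) = 2.16
Z_in = Z_0·(Z_L + jZ_0·tanβl)/(Z_0 + jZ_L·tanβl)
     = 50·(79.6 + j108)/(50 + j172)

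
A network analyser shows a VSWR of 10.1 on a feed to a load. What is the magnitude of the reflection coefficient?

|Γ| ≈ 0.82

|Γ| = (S − 1)/(S + 1) = (10.1 − 1)/(10.1 + 1) = 9.1/11.1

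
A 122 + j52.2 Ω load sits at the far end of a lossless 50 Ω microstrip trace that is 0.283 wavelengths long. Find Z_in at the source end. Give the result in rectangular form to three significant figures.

Z_in ≈ 16.9 + j1.82 Ω

βl = 2π × 0.283 = 102°
tan(βl) = tan(102°) = -4.75
Z_in = Z_0·(Z_L + jZ_0·tanβl)/(Z_0 + jZ_L·tanβl)
     = 50·(122 − j185)/(298 − j580)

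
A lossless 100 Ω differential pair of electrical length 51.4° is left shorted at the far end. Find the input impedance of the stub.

tan(βl) = 1.25
For a shorted stub, Z_in = jZ_0·tan(βl)

Z_in ≈ +j125 Ω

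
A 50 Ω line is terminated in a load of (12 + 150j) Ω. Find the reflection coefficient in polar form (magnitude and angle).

Γ ≈ 0.953 ∠ 36.7°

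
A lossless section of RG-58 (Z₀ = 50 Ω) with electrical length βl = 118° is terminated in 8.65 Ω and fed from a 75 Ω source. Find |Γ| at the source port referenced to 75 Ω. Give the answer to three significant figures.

|Γ| ≈ 0.663

tan(βl) = -1.88
Z_in = Z_0·(Z_L + jZ_0·tanβl)/(Z_0 + jZ_L·tanβl) = 35.5 − j82.5 Ω
Γ_s = (Z_in − Z_s)/(Z_in + Z_s) = (-39.5 − j82.5)/(110 − j82.5), |Γ_s| = 0.663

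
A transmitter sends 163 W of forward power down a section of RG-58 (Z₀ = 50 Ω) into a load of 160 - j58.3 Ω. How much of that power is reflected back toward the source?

P_reflected ≈ 53.2 W

|Γ| = |(110 − j58.3)/(210 − j58.3)| = 0.571
|Γ|² = 0.326
P_refl = |Γ|²·P_inc = 53.2 W, P_del = (1 − |Γ|²)·P_inc = 110 W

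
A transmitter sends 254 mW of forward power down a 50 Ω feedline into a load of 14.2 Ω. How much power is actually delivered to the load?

P_delivered ≈ 175 mW

Γ = (14.2 − 50)/(14.2 + 50) = -0.558
|Γ|² = 0.311
P_refl = |Γ|²·P_inc = 79 mW, P_del = (1 − |Γ|²)·P_inc = 175 mW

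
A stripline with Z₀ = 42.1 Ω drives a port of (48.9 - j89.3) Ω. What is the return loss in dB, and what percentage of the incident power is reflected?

RL ≈ 3.07 dB; 49.3% of incident power reflected

Γ = (6.8 − j89.3)/(91 − j89.3), |Γ| = 0.702
RL = −20·log₁₀(0.702) = 3.07 dB
P_refl/P_inc = |Γ|² = 0.493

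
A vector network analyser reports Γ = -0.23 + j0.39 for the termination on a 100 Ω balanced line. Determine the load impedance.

Z_L ≈ 47.7 + j46.8 Ω

Z_L = Z_0·(1 + Γ)/(1 − Γ) = 100·(0.77 + j0.39)/(1.23 − j0.39)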